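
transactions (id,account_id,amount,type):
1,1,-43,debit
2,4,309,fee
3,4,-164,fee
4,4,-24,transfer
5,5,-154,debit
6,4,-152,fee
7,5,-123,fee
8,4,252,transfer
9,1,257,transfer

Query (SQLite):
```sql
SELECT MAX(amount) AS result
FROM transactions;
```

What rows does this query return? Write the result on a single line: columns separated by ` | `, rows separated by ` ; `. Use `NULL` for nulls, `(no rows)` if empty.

309

All amount values: [-43, 309, -164, -24, -154, -152, -123, 252, 257].
MAX of non-NULL values = 309.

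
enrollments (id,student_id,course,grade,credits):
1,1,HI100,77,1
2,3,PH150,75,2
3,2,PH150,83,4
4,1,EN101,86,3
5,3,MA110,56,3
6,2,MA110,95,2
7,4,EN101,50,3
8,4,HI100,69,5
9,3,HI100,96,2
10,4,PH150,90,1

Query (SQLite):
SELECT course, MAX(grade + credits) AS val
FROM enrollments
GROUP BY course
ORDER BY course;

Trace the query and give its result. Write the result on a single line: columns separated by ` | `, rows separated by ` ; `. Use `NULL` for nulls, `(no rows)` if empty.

EN101 | 89 ; HI100 | 98 ; MA110 | 97 ; PH150 | 91

For each row compute grade + credits.
Group by course; take MAX of the expression per group.
  EN101: ids {4, 7} → MAX(grade + credits)=89
  HI100: ids {1, 8, 9} → MAX(grade + credits)=98
  MA110: ids {5, 6} → MAX(grade + credits)=97
  PH150: ids {2, 3, 10} → MAX(grade + credits)=91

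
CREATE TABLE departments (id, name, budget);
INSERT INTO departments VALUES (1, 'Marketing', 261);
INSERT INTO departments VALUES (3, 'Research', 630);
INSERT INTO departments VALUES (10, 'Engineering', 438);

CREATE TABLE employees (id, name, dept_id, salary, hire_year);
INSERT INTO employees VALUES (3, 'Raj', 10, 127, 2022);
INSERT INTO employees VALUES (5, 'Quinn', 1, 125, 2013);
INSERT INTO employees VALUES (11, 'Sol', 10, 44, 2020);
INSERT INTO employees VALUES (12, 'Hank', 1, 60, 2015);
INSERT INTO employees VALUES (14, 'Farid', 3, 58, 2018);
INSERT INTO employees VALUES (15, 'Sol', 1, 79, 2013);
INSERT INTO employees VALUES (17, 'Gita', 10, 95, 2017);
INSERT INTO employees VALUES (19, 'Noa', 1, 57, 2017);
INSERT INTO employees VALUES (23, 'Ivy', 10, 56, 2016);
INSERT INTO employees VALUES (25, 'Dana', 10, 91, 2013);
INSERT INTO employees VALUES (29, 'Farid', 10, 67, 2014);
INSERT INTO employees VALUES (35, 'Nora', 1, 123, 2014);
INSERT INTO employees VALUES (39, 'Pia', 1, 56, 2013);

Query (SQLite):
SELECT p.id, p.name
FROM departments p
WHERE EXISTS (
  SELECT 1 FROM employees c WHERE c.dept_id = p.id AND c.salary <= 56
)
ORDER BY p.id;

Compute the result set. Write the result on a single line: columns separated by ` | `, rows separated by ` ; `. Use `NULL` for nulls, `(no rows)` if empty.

1 | Marketing ; 10 | Engineering

For each departments row, check whether any employees with matching dept_id has salary <= 56.
Keep rows where that is true.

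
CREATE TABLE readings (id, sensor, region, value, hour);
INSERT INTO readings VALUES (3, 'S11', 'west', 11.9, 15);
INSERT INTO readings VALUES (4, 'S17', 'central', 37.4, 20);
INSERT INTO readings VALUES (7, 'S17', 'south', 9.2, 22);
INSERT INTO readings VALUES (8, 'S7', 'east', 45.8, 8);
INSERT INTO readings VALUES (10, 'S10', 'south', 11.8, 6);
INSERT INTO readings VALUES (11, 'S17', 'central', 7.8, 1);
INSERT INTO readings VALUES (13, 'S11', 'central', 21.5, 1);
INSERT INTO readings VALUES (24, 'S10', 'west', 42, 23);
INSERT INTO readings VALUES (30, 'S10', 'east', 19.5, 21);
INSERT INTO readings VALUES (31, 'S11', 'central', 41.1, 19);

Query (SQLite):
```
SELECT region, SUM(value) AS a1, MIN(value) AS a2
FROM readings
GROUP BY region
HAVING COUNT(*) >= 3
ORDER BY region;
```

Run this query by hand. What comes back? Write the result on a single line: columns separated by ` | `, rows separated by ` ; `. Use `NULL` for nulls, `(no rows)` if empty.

central | 107.8 | 7.8

Group readings by region.
Per group compute: SUM(value), MIN(value).
HAVING: drop groups with fewer than 3 rows.
  central: ids {4, 11, 13, 31} → SUM(value)=107.8, MIN(value)=7.8
  east: ids {8, 30} → SUM(value)=65.3, MIN(value)=19.5
  south: ids {7, 10} → SUM(value)=21, MIN(value)=9.2
  west: ids {3, 24} → SUM(value)=53.9, MIN(value)=11.9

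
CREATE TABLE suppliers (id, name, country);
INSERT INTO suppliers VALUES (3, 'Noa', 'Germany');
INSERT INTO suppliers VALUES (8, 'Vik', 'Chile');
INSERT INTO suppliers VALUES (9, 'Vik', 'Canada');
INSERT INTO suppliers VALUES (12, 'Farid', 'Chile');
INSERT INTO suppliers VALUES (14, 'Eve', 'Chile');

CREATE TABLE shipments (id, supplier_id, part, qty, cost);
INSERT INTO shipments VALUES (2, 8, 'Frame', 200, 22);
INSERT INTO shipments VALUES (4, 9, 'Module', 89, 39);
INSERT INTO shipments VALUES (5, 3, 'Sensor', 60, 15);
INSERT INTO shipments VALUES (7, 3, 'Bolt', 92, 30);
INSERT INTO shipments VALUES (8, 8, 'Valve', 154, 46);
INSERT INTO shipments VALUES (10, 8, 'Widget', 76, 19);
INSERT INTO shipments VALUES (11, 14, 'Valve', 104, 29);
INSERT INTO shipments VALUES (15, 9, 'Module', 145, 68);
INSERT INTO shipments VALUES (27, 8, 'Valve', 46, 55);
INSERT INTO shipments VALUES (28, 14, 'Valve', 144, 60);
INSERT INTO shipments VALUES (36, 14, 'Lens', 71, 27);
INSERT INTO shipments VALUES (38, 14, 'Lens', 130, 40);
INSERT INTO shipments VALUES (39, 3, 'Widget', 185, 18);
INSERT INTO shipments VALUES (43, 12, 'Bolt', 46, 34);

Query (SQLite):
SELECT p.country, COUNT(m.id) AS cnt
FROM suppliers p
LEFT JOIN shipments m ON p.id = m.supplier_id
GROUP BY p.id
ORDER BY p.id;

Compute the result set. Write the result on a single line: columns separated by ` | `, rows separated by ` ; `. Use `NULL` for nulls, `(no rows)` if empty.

Germany | 3 ; Chile | 4 ; Canada | 2 ; Chile | 1 ; Chile | 4

LEFT JOIN keeps every suppliers row; unmatched ones get NULL for shipments columns.
Group by suppliers.id and compute COUNT(m.id). COUNT(col) of an all-NULL group is 0.
  3: ids {5, 7, 39} → COUNT(m.id)=3
  8: ids {2, 8, 10, 27} → COUNT(m.id)=4
  9: ids {4, 15} → COUNT(m.id)=2
  12: ids {43} → COUNT(m.id)=1
  14: ids {11, 28, 36, 38} → COUNT(m.id)=4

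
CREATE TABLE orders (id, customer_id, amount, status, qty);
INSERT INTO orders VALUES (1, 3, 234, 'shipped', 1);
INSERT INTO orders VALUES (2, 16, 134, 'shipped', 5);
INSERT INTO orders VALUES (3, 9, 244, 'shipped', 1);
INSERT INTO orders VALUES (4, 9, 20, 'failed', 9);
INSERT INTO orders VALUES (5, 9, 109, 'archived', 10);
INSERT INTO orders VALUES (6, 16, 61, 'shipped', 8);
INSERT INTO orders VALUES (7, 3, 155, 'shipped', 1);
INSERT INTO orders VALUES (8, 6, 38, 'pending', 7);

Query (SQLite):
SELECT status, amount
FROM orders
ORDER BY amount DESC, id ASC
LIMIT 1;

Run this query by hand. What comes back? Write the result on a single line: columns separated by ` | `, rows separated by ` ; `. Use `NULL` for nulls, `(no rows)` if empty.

shipped | 244

Sort by amount desc, tiebreak id asc: (244, id=3), (234, id=1), (155, id=7), (134, id=2) …. Take first 1.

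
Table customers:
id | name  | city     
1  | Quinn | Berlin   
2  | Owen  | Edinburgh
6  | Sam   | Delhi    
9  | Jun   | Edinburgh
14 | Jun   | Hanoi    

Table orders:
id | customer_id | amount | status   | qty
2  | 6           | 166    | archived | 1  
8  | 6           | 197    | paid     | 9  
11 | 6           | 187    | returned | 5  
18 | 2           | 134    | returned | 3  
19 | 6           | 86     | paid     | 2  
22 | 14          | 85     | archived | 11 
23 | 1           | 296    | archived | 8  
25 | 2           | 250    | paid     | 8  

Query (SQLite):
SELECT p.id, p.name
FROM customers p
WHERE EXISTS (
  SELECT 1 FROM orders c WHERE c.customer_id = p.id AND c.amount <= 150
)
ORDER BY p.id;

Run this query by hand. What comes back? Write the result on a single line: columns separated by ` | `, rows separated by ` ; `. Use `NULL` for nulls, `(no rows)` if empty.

For each customers row, check whether any orders with matching customer_id has amount <= 150.
Keep rows where that is true.

2 | Owen ; 6 | Sam ; 14 | Jun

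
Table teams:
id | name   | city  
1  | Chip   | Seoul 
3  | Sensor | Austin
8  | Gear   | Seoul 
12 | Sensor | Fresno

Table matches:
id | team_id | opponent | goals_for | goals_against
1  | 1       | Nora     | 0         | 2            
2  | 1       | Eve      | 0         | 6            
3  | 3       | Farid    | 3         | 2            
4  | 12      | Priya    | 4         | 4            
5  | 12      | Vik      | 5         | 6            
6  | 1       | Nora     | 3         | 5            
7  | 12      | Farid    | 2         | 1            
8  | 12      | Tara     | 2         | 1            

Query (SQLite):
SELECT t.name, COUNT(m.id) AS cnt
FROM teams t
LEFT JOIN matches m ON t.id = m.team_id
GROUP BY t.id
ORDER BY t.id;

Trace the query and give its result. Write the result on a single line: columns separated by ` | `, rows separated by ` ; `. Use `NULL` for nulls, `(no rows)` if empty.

Chip | 3 ; Sensor | 1 ; Gear | 0 ; Sensor | 4

LEFT JOIN keeps every teams row; unmatched ones get NULL for matches columns.
Group by teams.id and compute COUNT(m.id). COUNT(col) of an all-NULL group is 0.
  1: ids {1, 2, 6} → COUNT(m.id)=3
  3: ids {3} → COUNT(m.id)=1
  8: ids {—} → COUNT(m.id)=0
  12: ids {4, 5, 7, 8} → COUNT(m.id)=4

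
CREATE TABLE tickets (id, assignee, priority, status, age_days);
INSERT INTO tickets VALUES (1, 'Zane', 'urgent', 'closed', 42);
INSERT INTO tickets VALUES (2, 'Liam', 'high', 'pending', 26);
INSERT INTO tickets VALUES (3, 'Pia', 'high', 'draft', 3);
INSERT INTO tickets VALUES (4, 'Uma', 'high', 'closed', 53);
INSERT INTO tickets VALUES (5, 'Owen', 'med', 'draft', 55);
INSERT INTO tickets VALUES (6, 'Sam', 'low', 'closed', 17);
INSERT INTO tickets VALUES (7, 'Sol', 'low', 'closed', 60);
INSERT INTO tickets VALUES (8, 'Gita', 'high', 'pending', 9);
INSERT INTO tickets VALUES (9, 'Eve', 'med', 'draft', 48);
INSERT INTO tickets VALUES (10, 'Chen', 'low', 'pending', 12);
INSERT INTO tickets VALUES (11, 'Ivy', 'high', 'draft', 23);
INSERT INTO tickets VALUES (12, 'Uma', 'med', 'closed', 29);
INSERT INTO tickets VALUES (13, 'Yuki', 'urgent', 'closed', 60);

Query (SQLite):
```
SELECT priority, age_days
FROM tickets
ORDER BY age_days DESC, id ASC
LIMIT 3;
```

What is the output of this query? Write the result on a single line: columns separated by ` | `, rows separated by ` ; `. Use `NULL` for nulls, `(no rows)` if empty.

low | 60 ; urgent | 60 ; med | 55

Sort by age_days desc, tiebreak id asc: (60, id=7), (60, id=13), (55, id=5), (53, id=4), (48, id=9), (42, id=1) …. Take first 3.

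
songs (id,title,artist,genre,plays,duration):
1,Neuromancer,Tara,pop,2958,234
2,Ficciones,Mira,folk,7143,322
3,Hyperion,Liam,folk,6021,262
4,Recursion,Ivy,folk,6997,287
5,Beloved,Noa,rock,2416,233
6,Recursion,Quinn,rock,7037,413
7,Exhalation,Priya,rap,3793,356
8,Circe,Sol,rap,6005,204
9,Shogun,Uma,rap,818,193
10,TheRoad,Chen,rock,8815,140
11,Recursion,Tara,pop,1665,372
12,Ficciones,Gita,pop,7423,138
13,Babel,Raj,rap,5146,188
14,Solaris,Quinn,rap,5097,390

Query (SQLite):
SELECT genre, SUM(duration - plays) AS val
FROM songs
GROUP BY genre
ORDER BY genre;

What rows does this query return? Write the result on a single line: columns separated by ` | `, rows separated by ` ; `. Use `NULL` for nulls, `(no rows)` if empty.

For each row compute duration - plays.
Group by genre; take SUM of the expression per group.
  folk: ids {2, 3, 4} → SUM(duration - plays)=-19290
  pop: ids {1, 11, 12} → SUM(duration - plays)=-11302
  rap: ids {7, 8, 9, 13, 14} → SUM(duration - plays)=-19528
  rock: ids {5, 6, 10} → SUM(duration - plays)=-17482

folk | -19290 ; pop | -11302 ; rap | -19528 ; rock | -17482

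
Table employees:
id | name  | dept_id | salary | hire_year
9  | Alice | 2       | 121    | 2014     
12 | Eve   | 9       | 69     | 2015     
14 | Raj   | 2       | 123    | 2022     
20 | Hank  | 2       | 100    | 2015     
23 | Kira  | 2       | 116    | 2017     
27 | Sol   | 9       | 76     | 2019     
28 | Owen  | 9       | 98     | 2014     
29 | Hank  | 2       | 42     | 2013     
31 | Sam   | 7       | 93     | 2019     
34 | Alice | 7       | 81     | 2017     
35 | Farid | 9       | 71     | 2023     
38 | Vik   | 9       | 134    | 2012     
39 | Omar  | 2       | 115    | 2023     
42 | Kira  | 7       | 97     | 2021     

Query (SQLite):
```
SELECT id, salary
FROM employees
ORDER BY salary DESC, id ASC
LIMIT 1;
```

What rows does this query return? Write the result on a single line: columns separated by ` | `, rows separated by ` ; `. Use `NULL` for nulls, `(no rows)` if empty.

Sort by salary desc, tiebreak id asc: (134, id=38), (123, id=14), (121, id=9), (116, id=23) …. Take first 1.

38 | 134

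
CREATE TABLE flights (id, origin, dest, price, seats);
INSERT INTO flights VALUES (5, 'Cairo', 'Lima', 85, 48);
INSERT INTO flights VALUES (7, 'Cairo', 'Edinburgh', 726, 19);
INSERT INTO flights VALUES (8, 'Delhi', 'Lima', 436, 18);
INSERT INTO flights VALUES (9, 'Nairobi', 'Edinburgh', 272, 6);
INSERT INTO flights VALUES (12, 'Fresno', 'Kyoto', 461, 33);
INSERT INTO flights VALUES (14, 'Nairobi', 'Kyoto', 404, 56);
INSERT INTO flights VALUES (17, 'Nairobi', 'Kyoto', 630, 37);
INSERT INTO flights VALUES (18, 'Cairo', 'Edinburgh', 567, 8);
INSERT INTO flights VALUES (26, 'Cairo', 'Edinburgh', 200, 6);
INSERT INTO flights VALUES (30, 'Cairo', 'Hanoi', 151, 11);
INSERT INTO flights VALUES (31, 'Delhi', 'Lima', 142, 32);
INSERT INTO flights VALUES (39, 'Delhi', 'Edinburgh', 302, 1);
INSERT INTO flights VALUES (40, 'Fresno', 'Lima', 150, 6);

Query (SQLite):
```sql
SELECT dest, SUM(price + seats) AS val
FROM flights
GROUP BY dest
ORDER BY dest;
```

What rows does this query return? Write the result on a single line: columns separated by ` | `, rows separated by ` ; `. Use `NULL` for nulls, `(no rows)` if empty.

Edinburgh | 2107 ; Hanoi | 162 ; Kyoto | 1621 ; Lima | 917

For each row compute price + seats.
Group by dest; take SUM of the expression per group.
  Edinburgh: ids {7, 9, 18, 26, 39} → SUM(price + seats)=2107
  Hanoi: ids {30} → SUM(price + seats)=162
  Kyoto: ids {12, 14, 17} → SUM(price + seats)=1621
  Lima: ids {5, 8, 31, 40} → SUM(price + seats)=917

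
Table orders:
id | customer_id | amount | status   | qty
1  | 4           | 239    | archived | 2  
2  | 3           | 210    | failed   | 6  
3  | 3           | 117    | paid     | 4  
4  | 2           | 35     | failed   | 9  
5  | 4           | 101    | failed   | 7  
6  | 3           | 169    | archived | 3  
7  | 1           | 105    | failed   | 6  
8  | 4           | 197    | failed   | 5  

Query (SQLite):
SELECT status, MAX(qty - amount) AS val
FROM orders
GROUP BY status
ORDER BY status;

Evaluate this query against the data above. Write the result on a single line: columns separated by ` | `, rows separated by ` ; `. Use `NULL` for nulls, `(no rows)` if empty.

archived | -166 ; failed | -26 ; paid | -113

For each row compute qty - amount.
Group by status; take MAX of the expression per group.
  archived: ids {1, 6} → MAX(qty - amount)=-166
  failed: ids {2, 4, 5, 7, 8} → MAX(qty - amount)=-26
  paid: ids {3} → MAX(qty - amount)=-113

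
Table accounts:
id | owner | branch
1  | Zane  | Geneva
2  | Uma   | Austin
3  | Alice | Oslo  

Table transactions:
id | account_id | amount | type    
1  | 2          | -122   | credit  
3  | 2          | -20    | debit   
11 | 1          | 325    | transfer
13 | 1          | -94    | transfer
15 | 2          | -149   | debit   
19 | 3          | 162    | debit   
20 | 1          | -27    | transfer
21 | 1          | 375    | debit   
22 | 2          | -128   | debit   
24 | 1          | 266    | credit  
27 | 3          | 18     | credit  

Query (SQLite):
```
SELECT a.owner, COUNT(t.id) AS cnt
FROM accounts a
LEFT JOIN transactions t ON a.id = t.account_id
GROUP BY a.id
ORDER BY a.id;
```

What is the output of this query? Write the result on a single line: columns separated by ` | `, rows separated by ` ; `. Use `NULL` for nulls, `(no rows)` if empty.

Zane | 5 ; Uma | 4 ; Alice | 2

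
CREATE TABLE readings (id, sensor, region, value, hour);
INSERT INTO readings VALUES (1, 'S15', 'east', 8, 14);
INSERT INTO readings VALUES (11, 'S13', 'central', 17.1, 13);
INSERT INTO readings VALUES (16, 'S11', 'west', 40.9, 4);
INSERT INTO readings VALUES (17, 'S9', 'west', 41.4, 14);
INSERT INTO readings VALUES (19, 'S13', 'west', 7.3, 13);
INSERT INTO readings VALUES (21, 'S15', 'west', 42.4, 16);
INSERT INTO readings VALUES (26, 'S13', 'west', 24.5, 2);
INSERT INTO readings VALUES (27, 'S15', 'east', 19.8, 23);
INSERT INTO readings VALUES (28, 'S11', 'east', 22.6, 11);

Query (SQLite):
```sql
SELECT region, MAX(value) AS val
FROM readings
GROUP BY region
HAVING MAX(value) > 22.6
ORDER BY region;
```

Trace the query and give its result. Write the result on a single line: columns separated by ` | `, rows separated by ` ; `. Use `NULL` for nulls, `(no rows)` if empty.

Partition readings by region; compute MAX(value) within each group.
HAVING: keep groups where MAX(value) > 22.6.
  central: ids {11} → MAX(value)=17.1
  east: ids {1, 27, 28} → MAX(value)=22.6
  west: ids {16, 17, 19, 21, 26} → MAX(value)=42.4

west | 42.4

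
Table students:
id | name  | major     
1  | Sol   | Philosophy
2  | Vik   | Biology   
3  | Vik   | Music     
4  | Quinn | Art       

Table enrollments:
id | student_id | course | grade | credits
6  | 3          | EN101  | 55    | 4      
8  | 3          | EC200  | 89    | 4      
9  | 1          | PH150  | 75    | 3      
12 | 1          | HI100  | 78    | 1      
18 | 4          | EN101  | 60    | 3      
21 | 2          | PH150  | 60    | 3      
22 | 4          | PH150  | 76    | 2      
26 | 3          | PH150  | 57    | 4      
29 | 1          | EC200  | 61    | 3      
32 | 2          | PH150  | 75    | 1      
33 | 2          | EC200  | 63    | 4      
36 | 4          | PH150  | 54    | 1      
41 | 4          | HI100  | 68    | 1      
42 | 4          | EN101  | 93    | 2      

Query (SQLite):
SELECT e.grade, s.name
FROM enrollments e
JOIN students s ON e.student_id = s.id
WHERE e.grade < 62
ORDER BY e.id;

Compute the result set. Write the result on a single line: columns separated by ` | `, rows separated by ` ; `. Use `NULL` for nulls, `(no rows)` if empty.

55 | Vik ; 60 | Quinn ; 60 | Vik ; 57 | Vik ; 61 | Sol ; 54 | Quinn

Each enrollments row matches the students row where student_id = students.id.
Then keep rows with e.grade < 62.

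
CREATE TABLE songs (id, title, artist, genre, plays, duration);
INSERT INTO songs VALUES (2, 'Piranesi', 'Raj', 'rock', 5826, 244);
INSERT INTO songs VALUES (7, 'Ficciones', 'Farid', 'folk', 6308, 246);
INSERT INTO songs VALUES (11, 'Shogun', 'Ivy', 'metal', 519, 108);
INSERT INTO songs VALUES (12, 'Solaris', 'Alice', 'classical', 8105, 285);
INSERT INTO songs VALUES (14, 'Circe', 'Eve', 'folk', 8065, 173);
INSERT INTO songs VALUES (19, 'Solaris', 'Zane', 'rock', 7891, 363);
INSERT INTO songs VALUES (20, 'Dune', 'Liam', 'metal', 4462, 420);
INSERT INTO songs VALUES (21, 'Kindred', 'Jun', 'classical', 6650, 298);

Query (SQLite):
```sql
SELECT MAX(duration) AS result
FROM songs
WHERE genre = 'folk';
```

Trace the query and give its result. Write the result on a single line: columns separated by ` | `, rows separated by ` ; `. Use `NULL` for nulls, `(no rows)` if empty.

246

Rows where genre='folk' → duration values: [246, 173].
MAX of non-NULL values = 246.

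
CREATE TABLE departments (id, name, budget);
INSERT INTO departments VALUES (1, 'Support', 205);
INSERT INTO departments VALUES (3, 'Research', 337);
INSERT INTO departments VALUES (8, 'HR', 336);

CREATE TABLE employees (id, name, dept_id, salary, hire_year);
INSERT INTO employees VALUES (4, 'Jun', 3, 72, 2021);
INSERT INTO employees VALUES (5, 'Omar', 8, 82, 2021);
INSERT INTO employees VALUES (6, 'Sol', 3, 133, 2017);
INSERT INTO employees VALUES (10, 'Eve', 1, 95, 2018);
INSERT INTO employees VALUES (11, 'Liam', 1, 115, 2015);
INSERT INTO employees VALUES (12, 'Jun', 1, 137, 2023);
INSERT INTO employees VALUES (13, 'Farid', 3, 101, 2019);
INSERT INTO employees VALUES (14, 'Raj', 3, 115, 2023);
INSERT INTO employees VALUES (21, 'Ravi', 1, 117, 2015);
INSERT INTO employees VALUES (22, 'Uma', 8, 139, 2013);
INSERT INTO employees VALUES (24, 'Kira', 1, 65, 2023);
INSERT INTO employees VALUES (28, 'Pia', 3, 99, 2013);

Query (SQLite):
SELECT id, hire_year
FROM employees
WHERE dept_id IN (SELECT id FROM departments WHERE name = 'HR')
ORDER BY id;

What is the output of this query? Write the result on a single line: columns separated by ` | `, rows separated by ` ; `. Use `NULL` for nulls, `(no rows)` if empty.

5 | 2021 ; 22 | 2013

Inner query: departments.id where name = 'HR'.
Outer: keep employees rows whose dept_id is in that set.
Inner query → {8}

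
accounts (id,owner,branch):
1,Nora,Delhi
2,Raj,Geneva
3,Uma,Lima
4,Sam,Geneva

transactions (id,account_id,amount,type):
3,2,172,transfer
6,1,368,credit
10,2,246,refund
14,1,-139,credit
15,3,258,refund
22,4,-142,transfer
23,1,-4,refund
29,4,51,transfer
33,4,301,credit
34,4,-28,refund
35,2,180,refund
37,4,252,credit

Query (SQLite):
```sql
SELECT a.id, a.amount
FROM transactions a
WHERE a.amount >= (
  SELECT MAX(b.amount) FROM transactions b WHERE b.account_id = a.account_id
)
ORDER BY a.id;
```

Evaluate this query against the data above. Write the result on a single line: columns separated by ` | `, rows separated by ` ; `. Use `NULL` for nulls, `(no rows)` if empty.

6 | 368 ; 10 | 246 ; 15 | 258 ; 33 | 301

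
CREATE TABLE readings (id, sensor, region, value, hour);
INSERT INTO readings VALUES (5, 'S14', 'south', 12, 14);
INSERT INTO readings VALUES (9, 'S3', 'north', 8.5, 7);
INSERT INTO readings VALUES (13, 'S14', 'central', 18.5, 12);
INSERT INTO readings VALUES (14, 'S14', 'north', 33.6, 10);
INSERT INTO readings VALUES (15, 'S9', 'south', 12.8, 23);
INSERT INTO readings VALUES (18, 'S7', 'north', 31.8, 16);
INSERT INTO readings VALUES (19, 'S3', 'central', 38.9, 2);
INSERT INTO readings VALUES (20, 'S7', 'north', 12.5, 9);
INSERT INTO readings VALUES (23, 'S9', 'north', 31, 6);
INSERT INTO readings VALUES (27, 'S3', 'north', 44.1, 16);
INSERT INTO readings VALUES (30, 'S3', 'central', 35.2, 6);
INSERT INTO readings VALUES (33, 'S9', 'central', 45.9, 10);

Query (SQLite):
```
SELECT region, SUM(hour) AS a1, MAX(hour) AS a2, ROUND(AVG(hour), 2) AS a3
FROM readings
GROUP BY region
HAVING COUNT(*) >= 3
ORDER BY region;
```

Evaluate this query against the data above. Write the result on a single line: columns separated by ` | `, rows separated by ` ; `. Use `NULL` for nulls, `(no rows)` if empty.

central | 30 | 12 | 7.5 ; north | 64 | 16 | 10.67

Group readings by region.
Per group compute: SUM(hour), MAX(hour), ROUND(AVG(hour), 2).
HAVING: drop groups with fewer than 3 rows.
  central: ids {13, 19, 30, 33} → SUM(hour)=30, MAX(hour)=12, ROUND(AVG(hour), 2)=7.5
  north: ids {9, 14, 18, 20, 23, 27} → SUM(hour)=64, MAX(hour)=16, ROUND(AVG(hour), 2)=10.67
  south: ids {5, 15} → SUM(hour)=37, MAX(hour)=23, ROUND(AVG(hour), 2)=18.5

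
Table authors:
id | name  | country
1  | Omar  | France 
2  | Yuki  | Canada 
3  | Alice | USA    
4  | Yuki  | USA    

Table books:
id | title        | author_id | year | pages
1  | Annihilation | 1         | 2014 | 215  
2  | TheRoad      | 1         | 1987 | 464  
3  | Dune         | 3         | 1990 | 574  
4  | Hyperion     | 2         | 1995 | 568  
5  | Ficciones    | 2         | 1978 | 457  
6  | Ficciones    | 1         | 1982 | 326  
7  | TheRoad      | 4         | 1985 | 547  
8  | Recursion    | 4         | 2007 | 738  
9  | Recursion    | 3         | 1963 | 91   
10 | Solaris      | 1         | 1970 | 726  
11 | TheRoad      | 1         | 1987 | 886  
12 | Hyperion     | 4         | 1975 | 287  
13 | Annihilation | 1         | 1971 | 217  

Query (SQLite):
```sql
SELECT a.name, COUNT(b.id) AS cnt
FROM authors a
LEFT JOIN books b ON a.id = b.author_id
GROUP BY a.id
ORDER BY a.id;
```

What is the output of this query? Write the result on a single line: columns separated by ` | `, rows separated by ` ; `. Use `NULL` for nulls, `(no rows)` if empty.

Omar | 6 ; Yuki | 2 ; Alice | 2 ; Yuki | 3

LEFT JOIN keeps every authors row; unmatched ones get NULL for books columns.
Group by authors.id and compute COUNT(b.id). COUNT(col) of an all-NULL group is 0.
  1: ids {1, 2, 6, 10, 11, 13} → COUNT(b.id)=6
  2: ids {4, 5} → COUNT(b.id)=2
  3: ids {3, 9} → COUNT(b.id)=2
  4: ids {7, 8, 12} → COUNT(b.id)=3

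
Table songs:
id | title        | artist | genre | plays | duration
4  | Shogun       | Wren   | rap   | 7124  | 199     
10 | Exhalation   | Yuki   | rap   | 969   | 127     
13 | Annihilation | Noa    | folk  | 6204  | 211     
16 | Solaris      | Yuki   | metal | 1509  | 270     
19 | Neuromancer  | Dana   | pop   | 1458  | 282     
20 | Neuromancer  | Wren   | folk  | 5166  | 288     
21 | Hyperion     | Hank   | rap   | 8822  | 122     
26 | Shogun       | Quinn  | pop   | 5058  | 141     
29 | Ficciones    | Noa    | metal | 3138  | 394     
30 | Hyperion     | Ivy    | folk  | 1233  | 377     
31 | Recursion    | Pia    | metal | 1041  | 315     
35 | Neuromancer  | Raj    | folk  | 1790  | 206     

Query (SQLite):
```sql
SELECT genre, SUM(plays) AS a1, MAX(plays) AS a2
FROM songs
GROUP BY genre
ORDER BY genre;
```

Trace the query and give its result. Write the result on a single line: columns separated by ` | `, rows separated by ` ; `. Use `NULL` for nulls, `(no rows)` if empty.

Group songs by genre.
Per group compute: SUM(plays), MAX(plays).
  folk: ids {13, 20, 30, 35} → SUM(plays)=14393, MAX(plays)=6204
  metal: ids {16, 29, 31} → SUM(plays)=5688, MAX(plays)=3138
  pop: ids {19, 26} → SUM(plays)=6516, MAX(plays)=5058
  rap: ids {4, 10, 21} → SUM(plays)=16915, MAX(plays)=8822

folk | 14393 | 6204 ; metal | 5688 | 3138 ; pop | 6516 | 5058 ; rap | 16915 | 8822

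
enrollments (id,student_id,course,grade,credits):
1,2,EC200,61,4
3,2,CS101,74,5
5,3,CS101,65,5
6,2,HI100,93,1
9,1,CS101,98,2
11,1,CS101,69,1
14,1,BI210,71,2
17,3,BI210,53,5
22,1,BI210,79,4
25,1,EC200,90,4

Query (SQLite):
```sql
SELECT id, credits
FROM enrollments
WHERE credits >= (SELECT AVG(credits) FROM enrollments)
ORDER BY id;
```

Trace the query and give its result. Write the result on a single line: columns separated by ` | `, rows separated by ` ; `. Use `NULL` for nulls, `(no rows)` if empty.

Scalar subquery: AVG(credits) over all enrollments rows = 3.3.
Keep rows where credits >= that value.

1 | 4 ; 3 | 5 ; 5 | 5 ; 17 | 5 ; 22 | 4 ; 25 | 4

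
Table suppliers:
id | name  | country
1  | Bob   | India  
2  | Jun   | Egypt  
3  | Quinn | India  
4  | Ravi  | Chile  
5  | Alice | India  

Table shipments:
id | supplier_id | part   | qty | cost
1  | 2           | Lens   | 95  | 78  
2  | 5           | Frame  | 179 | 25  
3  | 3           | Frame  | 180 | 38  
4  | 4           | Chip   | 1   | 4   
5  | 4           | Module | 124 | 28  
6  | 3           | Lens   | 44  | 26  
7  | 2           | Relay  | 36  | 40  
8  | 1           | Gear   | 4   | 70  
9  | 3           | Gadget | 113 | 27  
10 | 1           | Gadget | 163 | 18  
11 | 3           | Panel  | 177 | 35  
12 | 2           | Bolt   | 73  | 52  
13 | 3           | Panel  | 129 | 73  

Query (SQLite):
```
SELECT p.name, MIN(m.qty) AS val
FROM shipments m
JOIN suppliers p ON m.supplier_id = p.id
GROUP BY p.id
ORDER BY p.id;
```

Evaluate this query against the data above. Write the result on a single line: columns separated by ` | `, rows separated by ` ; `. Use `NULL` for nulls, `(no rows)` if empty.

Bob | 4 ; Jun | 36 ; Quinn | 44 ; Ravi | 1 ; Alice | 179

Join each shipments row to its suppliers via supplier_id.
Group joined rows by suppliers.id; compute MIN(m.qty) per group.
  1: ids {8, 10} → MIN(m.qty)=4
  2: ids {1, 7, 12} → MIN(m.qty)=36
  3: ids {3, 6, 9, 11, 13} → MIN(m.qty)=44
  4: ids {4, 5} → MIN(m.qty)=1
  5: ids {2} → MIN(m.qty)=179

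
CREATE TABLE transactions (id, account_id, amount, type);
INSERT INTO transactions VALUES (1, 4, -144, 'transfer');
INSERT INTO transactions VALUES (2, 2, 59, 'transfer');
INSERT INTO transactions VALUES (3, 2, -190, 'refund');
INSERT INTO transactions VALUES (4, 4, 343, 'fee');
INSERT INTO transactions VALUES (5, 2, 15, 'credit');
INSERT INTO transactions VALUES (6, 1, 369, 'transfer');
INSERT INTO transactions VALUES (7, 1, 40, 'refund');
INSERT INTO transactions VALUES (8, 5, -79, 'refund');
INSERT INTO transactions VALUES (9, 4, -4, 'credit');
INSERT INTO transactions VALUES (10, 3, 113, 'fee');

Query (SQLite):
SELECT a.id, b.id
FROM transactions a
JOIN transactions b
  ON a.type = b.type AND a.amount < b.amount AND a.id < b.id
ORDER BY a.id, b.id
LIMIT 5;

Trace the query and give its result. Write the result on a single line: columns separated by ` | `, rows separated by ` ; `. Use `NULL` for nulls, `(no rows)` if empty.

1 | 2 ; 1 | 6 ; 2 | 6 ; 3 | 7 ; 3 | 8

Pairs (a,b) with same type, a.amount < b.amount, a.id < b.id.
type groups: credit:{5,9} fee:{4,10} refund:{3,7,8} transfer:{1,2,6}
Ordered by (a.id, b.id); first 5.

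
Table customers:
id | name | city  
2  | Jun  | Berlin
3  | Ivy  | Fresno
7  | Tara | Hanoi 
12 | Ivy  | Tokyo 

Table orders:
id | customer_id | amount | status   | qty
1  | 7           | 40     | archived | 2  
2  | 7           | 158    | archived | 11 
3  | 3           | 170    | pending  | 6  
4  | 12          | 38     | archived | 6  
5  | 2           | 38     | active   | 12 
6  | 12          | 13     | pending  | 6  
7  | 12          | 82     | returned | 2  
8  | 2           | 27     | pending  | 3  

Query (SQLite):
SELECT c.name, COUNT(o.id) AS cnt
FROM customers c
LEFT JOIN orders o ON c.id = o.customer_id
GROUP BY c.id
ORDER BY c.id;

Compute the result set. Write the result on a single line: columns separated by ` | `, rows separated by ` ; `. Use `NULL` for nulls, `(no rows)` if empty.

Jun | 2 ; Ivy | 1 ; Tara | 2 ; Ivy | 3

LEFT JOIN keeps every customers row; unmatched ones get NULL for orders columns.
Group by customers.id and compute COUNT(o.id). COUNT(col) of an all-NULL group is 0.
  2: ids {5, 8} → COUNT(o.id)=2
  3: ids {3} → COUNT(o.id)=1
  7: ids {1, 2} → COUNT(o.id)=2
  12: ids {4, 6, 7} → COUNT(o.id)=3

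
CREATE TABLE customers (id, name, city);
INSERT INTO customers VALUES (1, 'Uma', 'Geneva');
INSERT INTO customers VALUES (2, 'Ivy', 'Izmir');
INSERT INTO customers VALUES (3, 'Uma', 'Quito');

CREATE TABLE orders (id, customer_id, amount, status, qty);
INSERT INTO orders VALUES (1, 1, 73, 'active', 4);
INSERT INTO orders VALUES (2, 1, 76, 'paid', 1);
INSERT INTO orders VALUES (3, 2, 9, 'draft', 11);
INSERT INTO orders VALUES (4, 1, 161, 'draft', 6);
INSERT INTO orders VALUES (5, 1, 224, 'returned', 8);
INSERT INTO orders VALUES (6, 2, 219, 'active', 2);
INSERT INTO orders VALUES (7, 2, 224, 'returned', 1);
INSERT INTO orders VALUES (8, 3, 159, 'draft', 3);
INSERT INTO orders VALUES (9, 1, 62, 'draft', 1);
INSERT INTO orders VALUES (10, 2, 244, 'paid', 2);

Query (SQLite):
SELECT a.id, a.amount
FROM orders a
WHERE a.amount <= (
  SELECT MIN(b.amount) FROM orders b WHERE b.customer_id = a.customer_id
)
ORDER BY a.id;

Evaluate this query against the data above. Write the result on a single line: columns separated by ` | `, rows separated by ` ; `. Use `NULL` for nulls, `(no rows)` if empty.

3 | 9 ; 8 | 159 ; 9 | 62

For each orders row a, compute MIN(amount) over rows sharing a.customer_id.
Keep row a if a.amount <= that per-group MIN.
  customer_id=1: MIN(amount) = 62
  customer_id=2: MIN(amount) = 9
  customer_id=3: MIN(amount) = 159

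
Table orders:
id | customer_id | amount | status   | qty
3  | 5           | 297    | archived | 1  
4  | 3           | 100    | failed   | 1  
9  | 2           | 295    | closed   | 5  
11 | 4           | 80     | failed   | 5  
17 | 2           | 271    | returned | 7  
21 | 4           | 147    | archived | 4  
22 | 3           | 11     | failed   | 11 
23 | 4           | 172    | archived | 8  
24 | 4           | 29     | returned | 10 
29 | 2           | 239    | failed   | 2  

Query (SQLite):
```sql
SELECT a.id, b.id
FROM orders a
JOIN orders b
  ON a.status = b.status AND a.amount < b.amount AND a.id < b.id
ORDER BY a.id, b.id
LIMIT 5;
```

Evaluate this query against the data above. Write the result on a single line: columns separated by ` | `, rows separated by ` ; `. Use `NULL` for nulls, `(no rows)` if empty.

4 | 29 ; 11 | 29 ; 21 | 23 ; 22 | 29

Pairs (a,b) with same status, a.amount < b.amount, a.id < b.id.
status groups: archived:{3,21,23} closed:{9} failed:{4,11,22,29} returned:{17,24}
Ordered by (a.id, b.id); first 5.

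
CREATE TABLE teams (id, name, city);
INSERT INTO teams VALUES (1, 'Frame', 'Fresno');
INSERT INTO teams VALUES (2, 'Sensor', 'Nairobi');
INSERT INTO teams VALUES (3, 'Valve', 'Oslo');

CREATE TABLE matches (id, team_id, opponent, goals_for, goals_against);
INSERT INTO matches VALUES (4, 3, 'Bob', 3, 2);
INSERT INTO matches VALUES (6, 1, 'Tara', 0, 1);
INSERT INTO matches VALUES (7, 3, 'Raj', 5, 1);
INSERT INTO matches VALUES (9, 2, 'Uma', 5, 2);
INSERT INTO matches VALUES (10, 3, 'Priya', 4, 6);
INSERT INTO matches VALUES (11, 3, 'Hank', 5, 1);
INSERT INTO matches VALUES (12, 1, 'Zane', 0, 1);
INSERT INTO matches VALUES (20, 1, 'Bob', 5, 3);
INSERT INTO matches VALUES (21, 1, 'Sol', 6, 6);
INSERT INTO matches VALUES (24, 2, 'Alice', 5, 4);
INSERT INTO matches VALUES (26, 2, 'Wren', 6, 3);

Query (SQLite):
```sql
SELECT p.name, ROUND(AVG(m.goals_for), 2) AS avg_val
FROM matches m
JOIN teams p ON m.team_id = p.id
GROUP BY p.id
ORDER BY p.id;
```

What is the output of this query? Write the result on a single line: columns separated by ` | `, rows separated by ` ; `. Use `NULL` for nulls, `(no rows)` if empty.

Frame | 2.75 ; Sensor | 5.33 ; Valve | 4.25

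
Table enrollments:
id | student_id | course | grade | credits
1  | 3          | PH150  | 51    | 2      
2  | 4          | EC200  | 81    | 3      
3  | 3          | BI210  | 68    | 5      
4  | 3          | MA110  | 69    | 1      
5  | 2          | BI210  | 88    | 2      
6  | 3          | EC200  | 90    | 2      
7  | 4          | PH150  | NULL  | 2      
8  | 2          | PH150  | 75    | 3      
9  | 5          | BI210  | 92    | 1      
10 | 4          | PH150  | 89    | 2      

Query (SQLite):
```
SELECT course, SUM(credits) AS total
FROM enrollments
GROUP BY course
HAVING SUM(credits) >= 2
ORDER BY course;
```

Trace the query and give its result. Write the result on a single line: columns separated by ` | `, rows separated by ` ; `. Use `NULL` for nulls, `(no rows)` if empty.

Partition enrollments by course; compute SUM(credits) within each group.
HAVING: keep groups where SUM(credits) >= 2.
  BI210: ids {3, 5, 9} → SUM(credits)=8
  EC200: ids {2, 6} → SUM(credits)=5
  MA110: ids {4} → SUM(credits)=1
  PH150: ids {1, 7, 8, 10} → SUM(credits)=9

BI210 | 8 ; EC200 | 5 ; PH150 | 9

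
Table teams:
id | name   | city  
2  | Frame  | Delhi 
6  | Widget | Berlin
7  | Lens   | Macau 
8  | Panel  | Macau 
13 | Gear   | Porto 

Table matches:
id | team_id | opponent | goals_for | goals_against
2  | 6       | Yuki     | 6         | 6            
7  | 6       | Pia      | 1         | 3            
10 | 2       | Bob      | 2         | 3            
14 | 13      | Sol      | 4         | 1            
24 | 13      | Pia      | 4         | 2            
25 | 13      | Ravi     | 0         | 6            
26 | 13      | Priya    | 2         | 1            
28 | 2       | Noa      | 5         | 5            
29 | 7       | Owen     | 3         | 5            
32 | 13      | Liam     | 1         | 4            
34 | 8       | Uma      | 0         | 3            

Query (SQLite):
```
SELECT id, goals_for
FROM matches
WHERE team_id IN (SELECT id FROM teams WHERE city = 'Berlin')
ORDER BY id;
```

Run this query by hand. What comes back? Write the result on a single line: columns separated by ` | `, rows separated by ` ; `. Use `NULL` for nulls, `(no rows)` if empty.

Inner query: teams.id where city = 'Berlin'.
Outer: keep matches rows whose team_id is in that set.
Inner query → {6}

2 | 6 ; 7 | 1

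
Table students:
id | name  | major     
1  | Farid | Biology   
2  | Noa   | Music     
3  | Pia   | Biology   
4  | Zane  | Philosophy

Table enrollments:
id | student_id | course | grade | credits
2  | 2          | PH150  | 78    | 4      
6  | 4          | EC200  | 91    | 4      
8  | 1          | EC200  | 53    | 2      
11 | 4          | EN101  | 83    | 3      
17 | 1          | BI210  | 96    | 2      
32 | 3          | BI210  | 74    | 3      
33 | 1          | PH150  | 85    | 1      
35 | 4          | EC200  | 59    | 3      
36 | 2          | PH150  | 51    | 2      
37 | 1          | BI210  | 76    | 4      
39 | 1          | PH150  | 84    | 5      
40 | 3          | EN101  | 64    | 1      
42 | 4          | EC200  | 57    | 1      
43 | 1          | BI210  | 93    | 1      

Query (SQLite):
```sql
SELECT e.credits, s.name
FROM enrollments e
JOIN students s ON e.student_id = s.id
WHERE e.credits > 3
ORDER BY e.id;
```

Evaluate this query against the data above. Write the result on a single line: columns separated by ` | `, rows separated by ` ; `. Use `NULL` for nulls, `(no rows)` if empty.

Each enrollments row matches the students row where student_id = students.id.
Then keep rows with e.credits > 3.

4 | Noa ; 4 | Zane ; 4 | Farid ; 5 | Farid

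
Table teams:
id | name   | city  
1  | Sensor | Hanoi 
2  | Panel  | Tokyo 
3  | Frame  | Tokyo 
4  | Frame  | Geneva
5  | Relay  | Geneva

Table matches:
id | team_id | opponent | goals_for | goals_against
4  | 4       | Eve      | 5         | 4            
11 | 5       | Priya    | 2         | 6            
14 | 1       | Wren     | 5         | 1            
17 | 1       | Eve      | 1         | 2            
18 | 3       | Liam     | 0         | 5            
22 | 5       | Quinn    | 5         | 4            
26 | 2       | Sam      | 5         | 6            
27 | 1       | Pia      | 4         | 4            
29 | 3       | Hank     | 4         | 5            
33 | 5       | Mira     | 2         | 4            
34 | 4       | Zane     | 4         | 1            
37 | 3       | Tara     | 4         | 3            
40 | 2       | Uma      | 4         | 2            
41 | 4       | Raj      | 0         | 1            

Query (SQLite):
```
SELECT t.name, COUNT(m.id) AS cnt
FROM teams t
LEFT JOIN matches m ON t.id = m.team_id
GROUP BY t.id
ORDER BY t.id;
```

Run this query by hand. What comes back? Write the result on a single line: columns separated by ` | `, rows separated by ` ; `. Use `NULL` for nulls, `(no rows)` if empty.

Sensor | 3 ; Panel | 2 ; Frame | 3 ; Frame | 3 ; Relay | 3

LEFT JOIN keeps every teams row; unmatched ones get NULL for matches columns.
Group by teams.id and compute COUNT(m.id). COUNT(col) of an all-NULL group is 0.
  1: ids {14, 17, 27} → COUNT(m.id)=3
  2: ids {26, 40} → COUNT(m.id)=2
  3: ids {18, 29, 37} → COUNT(m.id)=3
  4: ids {4, 34, 41} → COUNT(m.id)=3
  5: ids {11, 22, 33} → COUNT(m.id)=3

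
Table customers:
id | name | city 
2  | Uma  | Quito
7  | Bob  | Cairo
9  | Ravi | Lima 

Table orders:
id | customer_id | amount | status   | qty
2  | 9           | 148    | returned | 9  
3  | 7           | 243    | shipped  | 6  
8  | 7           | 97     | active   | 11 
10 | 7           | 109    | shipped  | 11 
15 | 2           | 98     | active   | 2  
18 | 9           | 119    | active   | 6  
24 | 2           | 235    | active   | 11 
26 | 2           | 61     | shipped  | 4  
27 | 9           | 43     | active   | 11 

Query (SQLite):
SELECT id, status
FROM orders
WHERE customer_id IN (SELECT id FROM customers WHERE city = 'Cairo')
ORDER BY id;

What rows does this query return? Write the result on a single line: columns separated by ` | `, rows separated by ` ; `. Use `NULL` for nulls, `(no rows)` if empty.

3 | shipped ; 8 | active ; 10 | shipped

Inner query: customers.id where city = 'Cairo'.
Outer: keep orders rows whose customer_id is in that set.
Inner query → {7}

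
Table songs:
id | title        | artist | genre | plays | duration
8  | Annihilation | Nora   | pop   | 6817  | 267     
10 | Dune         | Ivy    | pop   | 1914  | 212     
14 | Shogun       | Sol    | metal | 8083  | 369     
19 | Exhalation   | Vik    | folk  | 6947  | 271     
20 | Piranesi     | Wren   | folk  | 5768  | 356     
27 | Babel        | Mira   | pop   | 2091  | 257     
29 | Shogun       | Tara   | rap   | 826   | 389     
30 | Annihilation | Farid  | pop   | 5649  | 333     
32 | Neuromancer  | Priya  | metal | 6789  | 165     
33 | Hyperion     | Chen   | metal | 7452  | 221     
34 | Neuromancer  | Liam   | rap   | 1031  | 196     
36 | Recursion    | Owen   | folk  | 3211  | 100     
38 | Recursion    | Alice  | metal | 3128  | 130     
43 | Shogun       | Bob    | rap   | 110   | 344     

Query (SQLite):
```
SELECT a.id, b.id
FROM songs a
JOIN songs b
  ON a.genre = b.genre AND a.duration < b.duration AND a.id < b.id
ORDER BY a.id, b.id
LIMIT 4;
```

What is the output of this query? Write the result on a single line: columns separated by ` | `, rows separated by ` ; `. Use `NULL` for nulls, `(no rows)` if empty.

Pairs (a,b) with same genre, a.duration < b.duration, a.id < b.id.
genre groups: folk:{19,20,36} metal:{14,32,33,38} pop:{8,10,27,30} rap:{29,34,43}
Ordered by (a.id, b.id); first 4.

8 | 30 ; 10 | 27 ; 10 | 30 ; 19 | 20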